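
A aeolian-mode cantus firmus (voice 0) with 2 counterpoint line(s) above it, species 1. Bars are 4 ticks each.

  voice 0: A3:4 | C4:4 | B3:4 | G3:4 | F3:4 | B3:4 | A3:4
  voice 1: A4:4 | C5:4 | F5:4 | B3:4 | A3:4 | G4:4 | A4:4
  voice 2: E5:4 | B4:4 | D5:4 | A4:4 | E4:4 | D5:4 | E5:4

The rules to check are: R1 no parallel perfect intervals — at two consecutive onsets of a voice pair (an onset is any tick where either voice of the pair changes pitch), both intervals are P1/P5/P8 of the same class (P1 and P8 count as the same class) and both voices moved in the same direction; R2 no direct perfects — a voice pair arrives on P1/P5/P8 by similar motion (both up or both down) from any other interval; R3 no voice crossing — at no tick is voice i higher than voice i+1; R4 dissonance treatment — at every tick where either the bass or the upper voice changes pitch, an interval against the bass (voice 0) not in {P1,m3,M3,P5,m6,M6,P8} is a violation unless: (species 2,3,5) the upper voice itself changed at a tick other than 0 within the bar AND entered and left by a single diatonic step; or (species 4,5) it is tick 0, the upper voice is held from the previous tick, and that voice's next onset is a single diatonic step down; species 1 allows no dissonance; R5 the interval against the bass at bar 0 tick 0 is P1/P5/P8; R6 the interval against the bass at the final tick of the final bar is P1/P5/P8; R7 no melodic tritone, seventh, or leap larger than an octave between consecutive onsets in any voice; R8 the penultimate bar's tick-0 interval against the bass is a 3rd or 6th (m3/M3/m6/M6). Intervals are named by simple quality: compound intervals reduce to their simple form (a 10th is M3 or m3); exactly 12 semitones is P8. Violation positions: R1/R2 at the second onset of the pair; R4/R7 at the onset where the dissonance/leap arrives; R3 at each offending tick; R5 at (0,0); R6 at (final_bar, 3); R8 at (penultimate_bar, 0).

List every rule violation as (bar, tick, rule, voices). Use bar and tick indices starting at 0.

(1, 0, R1, (0, 1))
(1, 0, R3, (1, 2))
(1, 0, R4, (0, 2))
(1, 1, R3, (1, 2))
(1, 2, R3, (1, 2))
(1, 3, R3, (1, 2))
(2, 0, R3, (1, 2))
(2, 0, R4, (0, 1))
(2, 1, R3, (1, 2))
(2, 2, R3, (1, 2))
(2, 3, R3, (1, 2))
(3, 0, R4, (0, 2))
(3, 0, R7, (1,))
(4, 0, R2, (1, 2))
(4, 0, R4, (0, 2))
(5, 0, R1, (1, 2))
(5, 0, R7, (0,))
(5, 0, R7, (1,))
(5, 0, R7, (2,))
(6, 0, R1, (1, 2))

bar 0: v0=A3 v1=A4 v2=E5 downbeat P5
bar 1: v0=C4 v1=C5 v2=B4 downbeat M7
bar 2: v0=B3 v1=F5 v2=D5 downbeat m3
bar 3: v0=G3 v1=B3 v2=A4 downbeat M2
bar 4: v0=F3 v1=A3 v2=E4 downbeat M7
bar 5: v0=B3 v1=G4 v2=D5 downbeat m3
bar 6: v0=A3 v1=A4 v2=E5 downbeat P5
  -> R1 @ bar 1 tick 0 v(0, 1): A3/A4 P8 -> C4/C5 P8 similar
  -> R3 @ bar 1 tick 0 v(1, 2): C5 above B4
  -> R4 @ bar 1 tick 0 v(0, 2): C4/B4 M7 untreated
  -> R3 @ bar 1 tick 1 v(1, 2): C5 above B4
  -> R3 @ bar 1 tick 2 v(1, 2): C5 above B4
  -> R3 @ bar 1 tick 3 v(1, 2): C5 above B4
  -> R3 @ bar 2 tick 0 v(1, 2): F5 above D5
  -> R4 @ bar 2 tick 0 v(0, 1): B3/F5 TT untreated
  -> R3 @ bar 2 tick 1 v(1, 2): F5 above D5
  -> R3 @ bar 2 tick 2 v(1, 2): F5 above D5
  -> R3 @ bar 2 tick 3 v(1, 2): F5 above D5
  -> R4 @ bar 3 tick 0 v(0, 2): G3/A4 M2 untreated
  -> R7 @ bar 3 tick 0 v(1,): F5->B3 leap 18st
  -> R2 @ bar 4 tick 0 v(1, 2): B3/A4 m7 -> A3/E4 P5 similar
  -> R4 @ bar 4 tick 0 v(0, 2): F3/E4 M7 untreated
  -> R1 @ bar 5 tick 0 v(1, 2): A3/E4 P5 -> G4/D5 P5 similar
  -> R7 @ bar 5 tick 0 v(0,): F3->B3 leap 6st
  -> R7 @ bar 5 tick 0 v(1,): A3->G4 leap 10st
  -> R7 @ bar 5 tick 0 v(2,): E4->D5 leap 10st
  -> R1 @ bar 6 tick 0 v(1, 2): G4/D5 P5 -> A4/E5 P5 similar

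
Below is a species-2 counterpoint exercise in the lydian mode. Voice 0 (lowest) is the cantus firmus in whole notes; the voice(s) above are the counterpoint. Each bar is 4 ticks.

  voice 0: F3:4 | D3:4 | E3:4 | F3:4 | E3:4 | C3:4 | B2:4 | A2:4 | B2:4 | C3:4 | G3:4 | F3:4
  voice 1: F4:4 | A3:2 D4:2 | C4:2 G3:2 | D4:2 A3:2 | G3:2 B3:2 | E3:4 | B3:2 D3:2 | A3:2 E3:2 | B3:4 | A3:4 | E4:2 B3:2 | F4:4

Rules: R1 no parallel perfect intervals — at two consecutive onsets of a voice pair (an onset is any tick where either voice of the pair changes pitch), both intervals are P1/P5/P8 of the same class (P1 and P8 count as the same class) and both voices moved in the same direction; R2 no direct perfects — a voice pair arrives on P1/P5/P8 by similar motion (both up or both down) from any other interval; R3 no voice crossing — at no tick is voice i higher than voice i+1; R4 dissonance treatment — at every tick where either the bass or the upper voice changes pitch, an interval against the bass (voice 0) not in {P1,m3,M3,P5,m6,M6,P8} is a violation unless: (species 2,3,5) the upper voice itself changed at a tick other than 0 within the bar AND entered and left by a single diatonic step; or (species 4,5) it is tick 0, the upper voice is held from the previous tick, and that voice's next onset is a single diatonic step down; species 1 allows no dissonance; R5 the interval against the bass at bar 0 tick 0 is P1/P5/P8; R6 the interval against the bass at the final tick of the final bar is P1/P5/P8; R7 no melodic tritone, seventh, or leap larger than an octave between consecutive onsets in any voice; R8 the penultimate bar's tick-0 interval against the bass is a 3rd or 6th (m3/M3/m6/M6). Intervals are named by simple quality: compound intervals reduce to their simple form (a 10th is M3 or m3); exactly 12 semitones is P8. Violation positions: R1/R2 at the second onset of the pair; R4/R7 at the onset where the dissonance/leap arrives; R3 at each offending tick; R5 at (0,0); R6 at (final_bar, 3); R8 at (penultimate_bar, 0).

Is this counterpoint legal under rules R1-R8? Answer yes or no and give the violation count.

No (3 violations)

bar 0: v0=F3 v1=F4 (P8)
bar 1: v0=D3 v1=A3 (P5)
bar 2: v0=E3 v1=C4 (m6)
bar 3: v0=F3 v1=D4 (M6)
bar 4: v0=E3 v1=G3 (m3)
bar 5: v0=C3 v1=E3 (M3)
bar 6: v0=B2 v1=B3 (P8)
bar 7: v0=A2 v1=A3 (P8)
bar 8: v0=B2 v1=B3 (P8)
bar 9: v0=C3 v1=A3 (M6)
bar 10: v0=G3 v1=E4 (M6)
bar 11: v0=F3 v1=F4 (P8)
  R2 @ bar1.0: F3/F4 P8 -> D3/A3 P5 similar
  R2 @ bar8.0: A2/E3 P5 -> B2/B3 P8 similar
  R7 @ bar11.0: B3->F4 leap 6st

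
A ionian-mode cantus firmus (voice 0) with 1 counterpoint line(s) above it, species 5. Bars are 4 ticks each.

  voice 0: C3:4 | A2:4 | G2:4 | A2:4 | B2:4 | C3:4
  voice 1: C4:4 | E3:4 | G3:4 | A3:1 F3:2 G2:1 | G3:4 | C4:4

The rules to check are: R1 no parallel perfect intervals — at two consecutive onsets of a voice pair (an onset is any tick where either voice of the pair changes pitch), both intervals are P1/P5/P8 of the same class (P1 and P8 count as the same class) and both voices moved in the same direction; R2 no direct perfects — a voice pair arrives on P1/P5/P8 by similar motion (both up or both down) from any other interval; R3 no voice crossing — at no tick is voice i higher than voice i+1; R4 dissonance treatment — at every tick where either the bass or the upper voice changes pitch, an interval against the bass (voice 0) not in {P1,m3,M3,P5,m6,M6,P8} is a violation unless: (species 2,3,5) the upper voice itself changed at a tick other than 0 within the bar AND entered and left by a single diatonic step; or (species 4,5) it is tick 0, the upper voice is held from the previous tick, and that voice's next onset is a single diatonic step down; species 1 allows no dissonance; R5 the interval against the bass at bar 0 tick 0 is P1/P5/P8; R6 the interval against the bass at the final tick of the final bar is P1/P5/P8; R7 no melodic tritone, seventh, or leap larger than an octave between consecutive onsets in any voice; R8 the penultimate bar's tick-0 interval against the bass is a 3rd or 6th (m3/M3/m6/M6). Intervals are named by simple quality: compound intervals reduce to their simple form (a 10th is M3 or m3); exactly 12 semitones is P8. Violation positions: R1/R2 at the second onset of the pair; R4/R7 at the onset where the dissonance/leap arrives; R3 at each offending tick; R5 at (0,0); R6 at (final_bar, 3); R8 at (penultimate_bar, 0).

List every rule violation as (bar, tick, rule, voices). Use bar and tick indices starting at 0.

bar 0: v0=C3 v1=C4 downbeat P8
bar 1: v0=A2 v1=E3 downbeat P5
bar 2: v0=G2 v1=G3 downbeat P8
bar 3: v0=A2 v1=A3 downbeat P8
bar 4: v0=B2 v1=G3 downbeat m6
bar 5: v0=C3 v1=C4 downbeat P8
  -> R2 @ bar 1 tick 0 v(0, 1): C3/C4 P8 -> A2/E3 P5 similar
  -> R1 @ bar 3 tick 0 v(0, 1): G2/G3 P8 -> A2/A3 P8 similar
  -> R3 @ bar 3 tick 3 v(0, 1): A2 above G2
  -> R4 @ bar 3 tick 3 v(0, 1): A2/G2 M2 untreated
  -> R7 @ bar 3 tick 3 v(1,): F3->G2 leap 10st
  -> R2 @ bar 5 tick 0 v(0, 1): B2/G3 m6 -> C3/C4 P8 similar

(1, 0, R2, (0, 1))
(3, 0, R1, (0, 1))
(3, 3, R3, (0, 1))
(3, 3, R4, (0, 1))
(3, 3, R7, (1,))
(5, 0, R2, (0, 1))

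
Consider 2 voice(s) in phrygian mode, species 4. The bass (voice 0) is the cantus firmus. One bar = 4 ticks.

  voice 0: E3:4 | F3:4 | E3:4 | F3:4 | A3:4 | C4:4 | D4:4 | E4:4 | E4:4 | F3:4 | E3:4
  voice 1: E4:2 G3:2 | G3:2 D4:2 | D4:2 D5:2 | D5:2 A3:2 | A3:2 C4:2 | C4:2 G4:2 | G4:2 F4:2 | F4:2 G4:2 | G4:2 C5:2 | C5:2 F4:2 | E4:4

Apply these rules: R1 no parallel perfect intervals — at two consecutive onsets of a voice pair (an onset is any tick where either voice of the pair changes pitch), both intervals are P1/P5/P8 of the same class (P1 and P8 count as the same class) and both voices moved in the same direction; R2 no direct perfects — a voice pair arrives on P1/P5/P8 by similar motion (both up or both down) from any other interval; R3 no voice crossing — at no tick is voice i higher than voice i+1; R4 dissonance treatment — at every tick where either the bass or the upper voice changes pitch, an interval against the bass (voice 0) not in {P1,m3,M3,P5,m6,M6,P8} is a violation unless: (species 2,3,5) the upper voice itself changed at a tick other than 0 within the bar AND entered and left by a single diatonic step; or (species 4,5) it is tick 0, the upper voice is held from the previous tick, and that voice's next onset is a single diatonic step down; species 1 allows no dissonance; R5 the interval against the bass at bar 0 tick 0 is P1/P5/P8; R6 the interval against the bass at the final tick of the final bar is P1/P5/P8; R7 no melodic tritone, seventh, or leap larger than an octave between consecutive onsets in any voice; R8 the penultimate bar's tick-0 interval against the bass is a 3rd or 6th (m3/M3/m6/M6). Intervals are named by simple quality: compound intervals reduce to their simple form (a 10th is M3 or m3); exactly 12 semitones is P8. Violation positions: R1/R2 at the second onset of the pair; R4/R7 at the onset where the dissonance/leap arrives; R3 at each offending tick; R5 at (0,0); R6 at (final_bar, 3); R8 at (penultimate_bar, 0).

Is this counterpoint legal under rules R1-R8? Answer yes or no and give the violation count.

bar 0: v0=E3 v1=E4 (P8)
bar 1: v0=F3 v1=G3 (M2)
bar 2: v0=E3 v1=D4 (m7)
bar 3: v0=F3 v1=D5 (M6)
bar 4: v0=A3 v1=A3 (P1)
bar 5: v0=C4 v1=C4 (P1)
bar 6: v0=D4 v1=G4 (P4)
bar 7: v0=E4 v1=F4 (m2)
bar 8: v0=E4 v1=G4 (m3)
bar 9: v0=F3 v1=C5 (P5)
bar 10: v0=E3 v1=E4 (P8)
  R4 @ bar1.0: F3/G3 M2 untreated
  R4 @ bar2.0: E3/D4 m7 untreated
  R4 @ bar2.2: E3/D5 m7 untreated
  R7 @ bar3.2: D5->A3 leap 17st
  R4 @ bar7.0: E4/F4 m2 untreated
  R7 @ bar9.0: E4->F3 leap 11st
  R8 @ bar9.0: penult P5 not 3rd/6th
  R1 @ bar10.0: F3/F4 P8 -> E3/E4 P8 similar

No (8 violations)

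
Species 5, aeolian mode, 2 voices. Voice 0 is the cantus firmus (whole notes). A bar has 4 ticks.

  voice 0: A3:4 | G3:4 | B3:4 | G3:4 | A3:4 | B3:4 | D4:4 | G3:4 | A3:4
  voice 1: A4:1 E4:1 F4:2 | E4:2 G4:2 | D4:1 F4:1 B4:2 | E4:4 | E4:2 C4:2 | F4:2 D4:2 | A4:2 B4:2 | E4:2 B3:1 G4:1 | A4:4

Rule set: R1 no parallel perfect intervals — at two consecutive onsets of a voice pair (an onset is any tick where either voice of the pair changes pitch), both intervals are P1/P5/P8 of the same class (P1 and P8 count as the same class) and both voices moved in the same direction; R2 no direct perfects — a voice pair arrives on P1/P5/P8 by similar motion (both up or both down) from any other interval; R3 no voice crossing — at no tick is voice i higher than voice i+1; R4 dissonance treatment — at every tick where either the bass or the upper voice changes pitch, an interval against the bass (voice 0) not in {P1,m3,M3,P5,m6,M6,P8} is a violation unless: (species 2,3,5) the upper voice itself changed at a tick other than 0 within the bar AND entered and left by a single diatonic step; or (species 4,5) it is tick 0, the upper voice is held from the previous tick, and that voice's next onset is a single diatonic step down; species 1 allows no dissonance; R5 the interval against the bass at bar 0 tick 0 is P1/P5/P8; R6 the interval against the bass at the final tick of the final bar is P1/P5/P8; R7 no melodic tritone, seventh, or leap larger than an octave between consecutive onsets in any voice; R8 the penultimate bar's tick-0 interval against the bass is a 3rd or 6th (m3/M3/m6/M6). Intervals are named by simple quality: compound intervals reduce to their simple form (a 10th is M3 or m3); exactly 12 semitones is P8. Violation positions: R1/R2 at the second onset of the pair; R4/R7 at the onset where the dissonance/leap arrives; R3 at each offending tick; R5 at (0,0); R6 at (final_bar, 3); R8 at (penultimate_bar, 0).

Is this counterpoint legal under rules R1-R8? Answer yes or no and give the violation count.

bar 0: v0=A3 v1=A4 (P8)
bar 1: v0=G3 v1=E4 (M6)
bar 2: v0=B3 v1=D4 (m3)
bar 3: v0=G3 v1=E4 (M6)
bar 4: v0=A3 v1=E4 (P5)
bar 5: v0=B3 v1=F4 (TT)
bar 6: v0=D4 v1=A4 (P5)
bar 7: v0=G3 v1=E4 (M6)
bar 8: v0=A3 v1=A4 (P8)
  R4 @ bar2.1: B3/F4 TT untreated
  R7 @ bar2.2: F4->B4 leap 6st
  R4 @ bar5.0: B3/F4 TT untreated
  R2 @ bar6.0: B3/D4 m3 -> D4/A4 P5 similar
  R1 @ bar8.0: G3/G4 P8 -> A3/A4 P8 similar

No (5 violations)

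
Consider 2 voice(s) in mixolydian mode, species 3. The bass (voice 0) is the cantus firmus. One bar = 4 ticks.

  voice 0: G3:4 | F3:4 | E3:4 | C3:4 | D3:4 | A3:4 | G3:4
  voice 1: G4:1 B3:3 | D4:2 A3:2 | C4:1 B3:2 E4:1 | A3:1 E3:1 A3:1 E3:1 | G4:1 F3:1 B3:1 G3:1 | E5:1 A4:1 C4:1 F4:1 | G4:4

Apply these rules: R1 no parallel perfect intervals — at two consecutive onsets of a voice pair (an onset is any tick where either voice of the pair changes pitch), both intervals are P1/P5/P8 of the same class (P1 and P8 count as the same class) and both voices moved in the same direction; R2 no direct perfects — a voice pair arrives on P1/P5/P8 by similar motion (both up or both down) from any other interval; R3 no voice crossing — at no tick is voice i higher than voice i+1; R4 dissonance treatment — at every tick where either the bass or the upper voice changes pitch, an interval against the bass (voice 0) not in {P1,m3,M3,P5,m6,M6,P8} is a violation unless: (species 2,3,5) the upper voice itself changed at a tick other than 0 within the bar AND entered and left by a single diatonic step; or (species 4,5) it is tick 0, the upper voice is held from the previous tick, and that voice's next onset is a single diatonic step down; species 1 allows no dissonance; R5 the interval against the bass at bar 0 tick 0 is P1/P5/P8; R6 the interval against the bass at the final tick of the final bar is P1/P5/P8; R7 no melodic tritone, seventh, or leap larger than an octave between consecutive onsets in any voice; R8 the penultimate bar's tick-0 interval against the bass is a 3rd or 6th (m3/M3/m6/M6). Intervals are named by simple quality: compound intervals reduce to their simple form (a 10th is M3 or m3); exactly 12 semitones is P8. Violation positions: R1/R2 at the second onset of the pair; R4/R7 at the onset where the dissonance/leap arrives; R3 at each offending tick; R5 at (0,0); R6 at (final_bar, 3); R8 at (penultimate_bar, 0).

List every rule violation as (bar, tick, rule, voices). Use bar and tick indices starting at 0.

bar 0: v0=G3 v1=G4 downbeat P8
bar 1: v0=F3 v1=D4 downbeat M6
bar 2: v0=E3 v1=C4 downbeat m6
bar 3: v0=C3 v1=A3 downbeat M6
bar 4: v0=D3 v1=G4 downbeat P4
bar 5: v0=A3 v1=E5 downbeat P5
bar 6: v0=G3 v1=G4 downbeat P8
  -> R4 @ bar 4 tick 0 v(0, 1): D3/G4 P4 untreated
  -> R7 @ bar 4 tick 0 v(1,): E3->G4 leap 15st
  -> R7 @ bar 4 tick 1 v(1,): G4->F3 leap 14st
  -> R7 @ bar 4 tick 2 v(1,): F3->B3 leap 6st
  -> R4 @ bar 4 tick 3 v(0, 1): D3/G3 P4 untreated
  -> R2 @ bar 5 tick 0 v(0, 1): D3/G3 P4 -> A3/E5 P5 similar
  -> R7 @ bar 5 tick 0 v(1,): G3->E5 leap 21st
  -> R8 @ bar 5 tick 0 v(0, 1): penult P5 not 3rd/6th

(4, 0, R4, (0, 1))
(4, 0, R7, (1,))
(4, 1, R7, (1,))
(4, 2, R7, (1,))
(4, 3, R4, (0, 1))
(5, 0, R2, (0, 1))
(5, 0, R7, (1,))
(5, 0, R8, (0, 1))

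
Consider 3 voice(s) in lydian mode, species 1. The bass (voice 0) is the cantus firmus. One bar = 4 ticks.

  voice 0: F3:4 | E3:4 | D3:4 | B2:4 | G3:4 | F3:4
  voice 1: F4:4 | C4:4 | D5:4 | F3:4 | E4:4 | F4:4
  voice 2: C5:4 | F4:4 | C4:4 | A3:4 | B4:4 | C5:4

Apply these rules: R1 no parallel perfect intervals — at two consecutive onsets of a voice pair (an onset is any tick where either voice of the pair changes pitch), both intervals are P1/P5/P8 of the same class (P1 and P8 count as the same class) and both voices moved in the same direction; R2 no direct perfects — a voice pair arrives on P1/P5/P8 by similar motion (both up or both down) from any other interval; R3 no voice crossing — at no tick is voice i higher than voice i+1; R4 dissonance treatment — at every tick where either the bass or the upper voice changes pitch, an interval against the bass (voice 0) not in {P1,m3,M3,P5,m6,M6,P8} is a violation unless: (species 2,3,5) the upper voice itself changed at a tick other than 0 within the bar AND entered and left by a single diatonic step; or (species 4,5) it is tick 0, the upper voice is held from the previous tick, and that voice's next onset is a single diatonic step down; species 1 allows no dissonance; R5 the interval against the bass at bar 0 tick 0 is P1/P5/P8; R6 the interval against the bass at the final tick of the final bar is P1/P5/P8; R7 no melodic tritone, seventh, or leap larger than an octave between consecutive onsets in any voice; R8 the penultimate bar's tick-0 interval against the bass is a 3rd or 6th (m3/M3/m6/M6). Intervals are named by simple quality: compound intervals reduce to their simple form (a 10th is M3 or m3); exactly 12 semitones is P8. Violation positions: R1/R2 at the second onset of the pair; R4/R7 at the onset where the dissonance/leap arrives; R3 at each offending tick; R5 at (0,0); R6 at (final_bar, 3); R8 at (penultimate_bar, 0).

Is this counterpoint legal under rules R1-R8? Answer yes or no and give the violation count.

No (14 violations)

bar 0: v0=F3 v1=F4 v2=C5 (P5)
bar 1: v0=E3 v1=C4 v2=F4 (m2)
bar 2: v0=D3 v1=D5 v2=C4 (m7)
bar 3: v0=B2 v1=F3 v2=A3 (m7)
bar 4: v0=G3 v1=E4 v2=B4 (M3)
bar 5: v0=F3 v1=F4 v2=C5 (P5)
  R4 @ bar1.0: E3/F4 m2 untreated
  R3 @ bar2.0: D5 above C4
  R4 @ bar2.0: D3/C4 m7 untreated
  R7 @ bar2.0: C4->D5 leap 14st
  R3 @ bar2.1: D5 above C4
  R3 @ bar2.2: D5 above C4
  R3 @ bar2.3: D5 above C4
  R4 @ bar3.0: B2/F3 TT untreated
  R4 @ bar3.0: B2/A3 m7 untreated
  R7 @ bar3.0: D5->F3 leap 21st
  R2 @ bar4.0: F3/A3 M3 -> E4/B4 P5 similar
  R7 @ bar4.0: F3->E4 leap 11st
  R7 @ bar4.0: A3->B4 leap 14st
  R1 @ bar5.0: E4/B4 P5 -> F4/C5 P5 similar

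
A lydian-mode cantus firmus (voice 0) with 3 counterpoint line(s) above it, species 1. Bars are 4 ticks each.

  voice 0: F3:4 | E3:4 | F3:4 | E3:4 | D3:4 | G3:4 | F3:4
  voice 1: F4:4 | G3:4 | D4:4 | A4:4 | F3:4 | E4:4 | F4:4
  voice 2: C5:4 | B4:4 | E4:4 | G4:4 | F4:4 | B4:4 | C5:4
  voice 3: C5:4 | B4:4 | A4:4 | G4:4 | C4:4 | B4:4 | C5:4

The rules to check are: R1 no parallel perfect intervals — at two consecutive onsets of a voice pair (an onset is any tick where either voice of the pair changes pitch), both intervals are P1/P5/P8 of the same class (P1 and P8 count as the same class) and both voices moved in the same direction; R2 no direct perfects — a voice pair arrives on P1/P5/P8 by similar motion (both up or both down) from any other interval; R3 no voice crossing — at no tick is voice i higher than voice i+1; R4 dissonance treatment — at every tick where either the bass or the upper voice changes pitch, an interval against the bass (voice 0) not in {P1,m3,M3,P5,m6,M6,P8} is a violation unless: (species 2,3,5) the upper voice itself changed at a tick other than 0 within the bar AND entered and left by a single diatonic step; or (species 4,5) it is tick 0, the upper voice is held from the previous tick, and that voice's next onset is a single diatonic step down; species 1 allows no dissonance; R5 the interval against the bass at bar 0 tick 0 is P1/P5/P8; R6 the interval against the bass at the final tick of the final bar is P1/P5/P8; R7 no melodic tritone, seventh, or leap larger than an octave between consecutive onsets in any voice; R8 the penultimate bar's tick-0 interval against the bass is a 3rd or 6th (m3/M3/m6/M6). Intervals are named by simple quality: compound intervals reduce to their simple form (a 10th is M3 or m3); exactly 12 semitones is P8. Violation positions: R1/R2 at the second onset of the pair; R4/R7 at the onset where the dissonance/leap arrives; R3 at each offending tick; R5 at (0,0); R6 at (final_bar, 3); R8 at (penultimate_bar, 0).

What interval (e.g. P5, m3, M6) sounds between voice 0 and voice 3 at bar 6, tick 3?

P5

voice 0=F3 voice 3=C5 -> P5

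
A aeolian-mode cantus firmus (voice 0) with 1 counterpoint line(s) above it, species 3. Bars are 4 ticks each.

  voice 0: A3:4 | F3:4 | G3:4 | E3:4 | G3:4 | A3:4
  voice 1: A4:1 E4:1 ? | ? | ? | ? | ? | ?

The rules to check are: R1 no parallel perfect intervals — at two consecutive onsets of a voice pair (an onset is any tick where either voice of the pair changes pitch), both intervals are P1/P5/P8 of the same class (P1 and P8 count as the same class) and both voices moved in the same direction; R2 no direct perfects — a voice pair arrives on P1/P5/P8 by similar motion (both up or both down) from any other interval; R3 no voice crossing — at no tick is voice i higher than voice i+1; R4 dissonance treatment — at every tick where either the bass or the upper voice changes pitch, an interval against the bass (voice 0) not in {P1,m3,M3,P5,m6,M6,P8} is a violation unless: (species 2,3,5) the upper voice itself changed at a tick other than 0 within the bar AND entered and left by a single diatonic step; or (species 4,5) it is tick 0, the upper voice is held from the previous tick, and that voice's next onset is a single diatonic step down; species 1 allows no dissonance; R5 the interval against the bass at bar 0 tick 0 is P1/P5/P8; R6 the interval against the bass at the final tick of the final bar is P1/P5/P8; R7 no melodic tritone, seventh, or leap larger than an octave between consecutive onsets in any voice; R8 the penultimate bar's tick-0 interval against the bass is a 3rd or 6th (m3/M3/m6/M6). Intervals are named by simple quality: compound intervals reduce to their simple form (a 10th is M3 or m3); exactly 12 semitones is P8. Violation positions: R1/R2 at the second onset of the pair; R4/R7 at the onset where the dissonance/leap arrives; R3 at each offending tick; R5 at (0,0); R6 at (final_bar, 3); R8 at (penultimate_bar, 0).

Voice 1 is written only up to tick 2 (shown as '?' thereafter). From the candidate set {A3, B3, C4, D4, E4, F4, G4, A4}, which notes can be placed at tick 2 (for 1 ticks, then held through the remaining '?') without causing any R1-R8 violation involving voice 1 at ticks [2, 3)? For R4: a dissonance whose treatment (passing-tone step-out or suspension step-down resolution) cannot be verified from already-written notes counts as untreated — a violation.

A3: legal
B3: violates R4
C4: legal
D4: violates R4
E4: legal
F4: legal
G4: violates R4
A4: legal

{A3, A4, C4, E4, F4}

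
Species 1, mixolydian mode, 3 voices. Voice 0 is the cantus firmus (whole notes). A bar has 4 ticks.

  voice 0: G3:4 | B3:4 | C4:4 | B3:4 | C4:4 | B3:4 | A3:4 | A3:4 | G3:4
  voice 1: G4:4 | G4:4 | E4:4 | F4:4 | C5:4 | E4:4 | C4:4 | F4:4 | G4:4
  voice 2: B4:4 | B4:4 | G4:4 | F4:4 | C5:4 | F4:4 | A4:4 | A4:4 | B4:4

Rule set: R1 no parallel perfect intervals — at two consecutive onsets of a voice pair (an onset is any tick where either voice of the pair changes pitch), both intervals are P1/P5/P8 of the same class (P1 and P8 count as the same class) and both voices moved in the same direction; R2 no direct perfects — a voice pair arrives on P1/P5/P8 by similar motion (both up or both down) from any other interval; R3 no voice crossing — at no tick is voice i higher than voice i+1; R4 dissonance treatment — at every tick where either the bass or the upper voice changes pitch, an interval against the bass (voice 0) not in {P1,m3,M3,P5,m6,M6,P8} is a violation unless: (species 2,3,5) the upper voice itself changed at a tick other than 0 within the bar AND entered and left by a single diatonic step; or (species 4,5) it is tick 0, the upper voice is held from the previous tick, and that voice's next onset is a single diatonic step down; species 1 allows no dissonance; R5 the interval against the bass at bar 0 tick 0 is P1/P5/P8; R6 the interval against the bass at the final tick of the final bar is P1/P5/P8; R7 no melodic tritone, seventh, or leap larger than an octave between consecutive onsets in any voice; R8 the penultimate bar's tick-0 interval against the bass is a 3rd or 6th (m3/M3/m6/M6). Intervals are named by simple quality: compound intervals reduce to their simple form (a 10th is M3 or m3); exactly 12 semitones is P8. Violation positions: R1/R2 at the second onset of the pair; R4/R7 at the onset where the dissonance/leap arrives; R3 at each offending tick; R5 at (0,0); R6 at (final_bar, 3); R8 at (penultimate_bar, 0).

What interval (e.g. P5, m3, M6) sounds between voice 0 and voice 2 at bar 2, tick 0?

voice 0=C4 voice 2=G4 -> P5

P5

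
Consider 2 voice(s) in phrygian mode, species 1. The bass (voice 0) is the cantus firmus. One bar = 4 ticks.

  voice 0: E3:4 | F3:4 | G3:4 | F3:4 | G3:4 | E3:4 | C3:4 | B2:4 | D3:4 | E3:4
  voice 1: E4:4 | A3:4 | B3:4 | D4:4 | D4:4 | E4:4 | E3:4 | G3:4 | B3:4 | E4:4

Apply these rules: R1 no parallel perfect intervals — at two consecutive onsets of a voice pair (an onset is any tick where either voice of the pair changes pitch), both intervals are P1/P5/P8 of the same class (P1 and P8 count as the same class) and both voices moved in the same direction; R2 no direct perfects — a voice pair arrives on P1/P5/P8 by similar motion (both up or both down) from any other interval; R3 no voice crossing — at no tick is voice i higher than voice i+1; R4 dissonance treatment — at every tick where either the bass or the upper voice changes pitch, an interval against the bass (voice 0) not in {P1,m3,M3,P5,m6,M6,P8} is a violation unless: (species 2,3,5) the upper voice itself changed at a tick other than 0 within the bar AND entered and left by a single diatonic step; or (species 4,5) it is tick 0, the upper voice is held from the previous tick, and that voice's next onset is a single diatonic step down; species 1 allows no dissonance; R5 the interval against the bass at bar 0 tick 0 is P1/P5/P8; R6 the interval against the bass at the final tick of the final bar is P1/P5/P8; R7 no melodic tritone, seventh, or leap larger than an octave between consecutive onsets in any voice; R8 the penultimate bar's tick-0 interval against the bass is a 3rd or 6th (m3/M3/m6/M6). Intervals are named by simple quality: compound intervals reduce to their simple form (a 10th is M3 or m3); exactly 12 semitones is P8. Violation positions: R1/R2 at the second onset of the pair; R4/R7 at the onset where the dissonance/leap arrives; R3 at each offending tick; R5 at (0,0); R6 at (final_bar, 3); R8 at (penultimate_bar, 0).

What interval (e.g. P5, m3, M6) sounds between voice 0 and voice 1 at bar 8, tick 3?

voice 0=D3 voice 1=B3 -> M6

M6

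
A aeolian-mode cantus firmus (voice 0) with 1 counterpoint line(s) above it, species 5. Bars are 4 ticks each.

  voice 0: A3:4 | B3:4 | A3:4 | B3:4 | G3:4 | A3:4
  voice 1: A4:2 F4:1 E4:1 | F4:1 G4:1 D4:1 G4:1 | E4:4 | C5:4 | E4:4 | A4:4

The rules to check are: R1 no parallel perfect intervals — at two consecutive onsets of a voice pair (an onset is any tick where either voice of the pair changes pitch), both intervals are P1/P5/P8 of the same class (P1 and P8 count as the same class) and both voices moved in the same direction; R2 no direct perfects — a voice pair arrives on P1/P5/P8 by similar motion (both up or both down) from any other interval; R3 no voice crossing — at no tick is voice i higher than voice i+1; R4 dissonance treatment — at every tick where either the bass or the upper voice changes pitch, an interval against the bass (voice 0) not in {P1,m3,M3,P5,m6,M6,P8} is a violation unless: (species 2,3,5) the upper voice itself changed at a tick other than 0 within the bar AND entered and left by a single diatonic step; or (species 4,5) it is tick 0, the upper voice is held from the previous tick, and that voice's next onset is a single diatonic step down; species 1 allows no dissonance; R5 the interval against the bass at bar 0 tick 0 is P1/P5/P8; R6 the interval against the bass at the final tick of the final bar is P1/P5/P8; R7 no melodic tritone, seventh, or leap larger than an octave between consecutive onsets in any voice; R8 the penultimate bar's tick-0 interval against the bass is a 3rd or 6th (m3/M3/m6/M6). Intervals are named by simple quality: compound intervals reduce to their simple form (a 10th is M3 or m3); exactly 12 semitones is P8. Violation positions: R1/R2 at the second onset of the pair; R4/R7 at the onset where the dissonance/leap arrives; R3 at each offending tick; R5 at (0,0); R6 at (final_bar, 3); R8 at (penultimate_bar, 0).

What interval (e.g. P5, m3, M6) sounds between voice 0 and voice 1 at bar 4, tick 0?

voice 0=G3 voice 1=E4 -> M6

M6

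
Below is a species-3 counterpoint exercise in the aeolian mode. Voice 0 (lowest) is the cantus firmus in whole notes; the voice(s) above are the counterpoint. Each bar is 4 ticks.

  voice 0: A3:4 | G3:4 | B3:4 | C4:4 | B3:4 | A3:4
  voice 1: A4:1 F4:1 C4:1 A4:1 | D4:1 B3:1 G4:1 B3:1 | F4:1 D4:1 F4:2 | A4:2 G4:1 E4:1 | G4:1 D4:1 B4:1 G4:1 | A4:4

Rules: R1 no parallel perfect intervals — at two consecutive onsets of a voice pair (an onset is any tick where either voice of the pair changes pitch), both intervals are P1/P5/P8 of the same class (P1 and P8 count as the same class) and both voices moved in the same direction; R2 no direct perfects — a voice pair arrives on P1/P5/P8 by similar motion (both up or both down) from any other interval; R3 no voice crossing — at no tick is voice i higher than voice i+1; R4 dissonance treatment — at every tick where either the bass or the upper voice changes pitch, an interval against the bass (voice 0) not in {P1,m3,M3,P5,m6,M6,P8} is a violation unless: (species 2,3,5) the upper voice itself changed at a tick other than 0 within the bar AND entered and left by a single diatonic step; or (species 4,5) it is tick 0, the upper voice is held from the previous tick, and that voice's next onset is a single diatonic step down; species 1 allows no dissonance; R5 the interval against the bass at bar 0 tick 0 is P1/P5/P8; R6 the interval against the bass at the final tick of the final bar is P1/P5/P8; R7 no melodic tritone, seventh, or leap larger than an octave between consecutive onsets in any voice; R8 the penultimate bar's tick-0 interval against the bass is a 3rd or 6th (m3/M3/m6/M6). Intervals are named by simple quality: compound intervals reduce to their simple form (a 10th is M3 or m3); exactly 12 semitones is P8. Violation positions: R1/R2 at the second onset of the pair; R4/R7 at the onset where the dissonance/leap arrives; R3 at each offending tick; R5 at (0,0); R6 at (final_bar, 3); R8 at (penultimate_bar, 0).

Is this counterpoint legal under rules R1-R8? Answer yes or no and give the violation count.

bar 0: v0=A3 v1=A4 (P8)
bar 1: v0=G3 v1=D4 (P5)
bar 2: v0=B3 v1=F4 (TT)
bar 3: v0=C4 v1=A4 (M6)
bar 4: v0=B3 v1=G4 (m6)
bar 5: v0=A3 v1=A4 (P8)
  R2 @ bar1.0: A3/A4 P8 -> G3/D4 P5 similar
  R4 @ bar2.0: B3/F4 TT untreated
  R7 @ bar2.0: B3->F4 leap 6st
  R4 @ bar2.2: B3/F4 TT untreated

No (4 violations)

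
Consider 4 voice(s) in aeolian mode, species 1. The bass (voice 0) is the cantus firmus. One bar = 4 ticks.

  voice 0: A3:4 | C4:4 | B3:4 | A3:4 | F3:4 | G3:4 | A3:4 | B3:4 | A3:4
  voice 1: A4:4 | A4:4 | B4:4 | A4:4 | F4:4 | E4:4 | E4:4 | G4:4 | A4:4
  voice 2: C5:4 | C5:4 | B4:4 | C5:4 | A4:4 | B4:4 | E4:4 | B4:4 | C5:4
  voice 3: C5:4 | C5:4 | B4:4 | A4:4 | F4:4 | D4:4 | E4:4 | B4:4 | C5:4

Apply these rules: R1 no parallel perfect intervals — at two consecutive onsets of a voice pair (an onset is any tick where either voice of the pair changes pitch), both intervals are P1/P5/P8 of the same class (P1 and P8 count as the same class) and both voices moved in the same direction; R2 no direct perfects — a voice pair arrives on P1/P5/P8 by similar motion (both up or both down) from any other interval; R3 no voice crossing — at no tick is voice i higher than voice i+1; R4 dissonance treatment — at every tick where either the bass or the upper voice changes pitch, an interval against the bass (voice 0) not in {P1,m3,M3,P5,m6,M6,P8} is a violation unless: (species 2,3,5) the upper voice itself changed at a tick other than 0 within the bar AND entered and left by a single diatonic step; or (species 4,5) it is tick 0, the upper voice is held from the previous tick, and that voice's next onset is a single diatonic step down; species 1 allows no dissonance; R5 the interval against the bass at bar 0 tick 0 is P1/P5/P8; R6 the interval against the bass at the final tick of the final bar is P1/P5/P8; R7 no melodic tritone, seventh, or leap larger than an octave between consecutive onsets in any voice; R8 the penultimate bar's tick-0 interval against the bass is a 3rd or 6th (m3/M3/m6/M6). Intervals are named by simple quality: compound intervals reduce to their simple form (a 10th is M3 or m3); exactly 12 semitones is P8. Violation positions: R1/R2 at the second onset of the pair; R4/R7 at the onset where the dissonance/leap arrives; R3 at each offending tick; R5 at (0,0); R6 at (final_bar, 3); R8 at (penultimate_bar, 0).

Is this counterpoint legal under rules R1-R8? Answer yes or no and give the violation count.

No (32 violations)

bar 0: v0=A3 v1=A4 v2=C5 v3=C5 (m3)
bar 1: v0=C4 v1=A4 v2=C5 v3=C5 (P8)
bar 2: v0=B3 v1=B4 v2=B4 v3=B4 (P8)
bar 3: v0=A3 v1=A4 v2=C5 v3=A4 (P8)
bar 4: v0=F3 v1=F4 v2=A4 v3=F4 (P8)
bar 5: v0=G3 v1=E4 v2=B4 v3=D4 (P5)
bar 6: v0=A3 v1=E4 v2=E4 v3=E4 (P5)
bar 7: v0=B3 v1=G4 v2=B4 v3=B4 (P8)
bar 8: v0=A3 v1=A4 v2=C5 v3=C5 (m3)
  R5 @ bar0.0: opens on m3
  R5 @ bar0.0: opens on m3
  R1 @ bar2.0: C4/C5 P8 -> B3/B4 P8 similar
  R1 @ bar2.0: C4/C5 P8 -> B3/B4 P8 similar
  R1 @ bar2.0: C5/C5 P1 -> B4/B4 P1 similar
  R1 @ bar3.0: B3/B4 P8 -> A3/A4 P8 similar
  R1 @ bar3.0: B3/B4 P8 -> A3/A4 P8 similar
  R1 @ bar3.0: B4/B4 P1 -> A4/A4 P1 similar
  R3 @ bar3.0: C5 above A4
  R3 @ bar3.1: C5 above A4
  R3 @ bar3.2: C5 above A4
  R3 @ bar3.3: C5 above A4
  R1 @ bar4.0: A3/A4 P8 -> F3/F4 P8 similar
  R1 @ bar4.0: A3/A4 P8 -> F3/F4 P8 similar
  R1 @ bar4.0: A4/A4 P1 -> F4/F4 P1 similar
  R3 @ bar4.0: A4 above F4
  R3 @ bar4.1: A4 above F4
  R3 @ bar4.2: A4 above F4
  R3 @ bar4.3: A4 above F4
  R3 @ bar5.0: B4 above D4
  R3 @ bar5.1: B4 above D4
  R3 @ bar5.2: B4 above D4
  R3 @ bar5.3: B4 above D4
  R1 @ bar6.0: G3/D4 P5 -> A3/E4 P5 similar
  R1 @ bar7.0: E4/E4 P1 -> B4/B4 P1 similar
  R2 @ bar7.0: A3/E4 P5 -> B3/B4 P8 similar
  R2 @ bar7.0: A3/E4 P5 -> B3/B4 P8 similar
  R8 @ bar7.0: penult P8 not 3rd/6th
  R8 @ bar7.0: penult P8 not 3rd/6th
  R1 @ bar8.0: B4/B4 P1 -> C5/C5 P1 similar
  R6 @ bar8.3: closes on m3
  R6 @ bar8.3: closes on m3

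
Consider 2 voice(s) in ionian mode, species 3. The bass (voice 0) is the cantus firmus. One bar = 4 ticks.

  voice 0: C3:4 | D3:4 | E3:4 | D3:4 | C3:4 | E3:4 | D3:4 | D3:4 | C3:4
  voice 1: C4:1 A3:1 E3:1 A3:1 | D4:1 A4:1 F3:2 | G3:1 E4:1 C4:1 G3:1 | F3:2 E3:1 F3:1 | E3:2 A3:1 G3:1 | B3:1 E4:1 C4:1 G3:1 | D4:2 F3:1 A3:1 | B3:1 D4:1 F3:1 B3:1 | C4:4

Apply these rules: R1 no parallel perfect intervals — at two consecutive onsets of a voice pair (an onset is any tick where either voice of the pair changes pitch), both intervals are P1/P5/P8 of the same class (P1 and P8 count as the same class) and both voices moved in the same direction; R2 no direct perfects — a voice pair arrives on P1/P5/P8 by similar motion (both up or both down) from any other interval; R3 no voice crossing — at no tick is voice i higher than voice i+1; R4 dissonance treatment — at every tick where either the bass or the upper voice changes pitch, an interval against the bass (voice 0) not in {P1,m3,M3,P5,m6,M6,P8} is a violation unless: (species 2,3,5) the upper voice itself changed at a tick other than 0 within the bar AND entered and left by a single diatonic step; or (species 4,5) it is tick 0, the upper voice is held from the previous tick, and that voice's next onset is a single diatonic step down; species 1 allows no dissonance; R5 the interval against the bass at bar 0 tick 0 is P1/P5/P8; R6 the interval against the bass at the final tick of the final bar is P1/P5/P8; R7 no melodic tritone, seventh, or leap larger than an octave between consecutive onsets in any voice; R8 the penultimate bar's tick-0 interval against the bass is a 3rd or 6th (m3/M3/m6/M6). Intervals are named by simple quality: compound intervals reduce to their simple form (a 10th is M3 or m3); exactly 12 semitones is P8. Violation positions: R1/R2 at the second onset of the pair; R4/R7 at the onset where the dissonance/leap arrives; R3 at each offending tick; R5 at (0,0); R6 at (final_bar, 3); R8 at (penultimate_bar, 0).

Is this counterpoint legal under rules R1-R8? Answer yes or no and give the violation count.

bar 0: v0=C3 v1=C4 (P8)
bar 1: v0=D3 v1=D4 (P8)
bar 2: v0=E3 v1=G3 (m3)
bar 3: v0=D3 v1=F3 (m3)
bar 4: v0=C3 v1=E3 (M3)
bar 5: v0=E3 v1=B3 (P5)
bar 6: v0=D3 v1=D4 (P8)
bar 7: v0=D3 v1=B3 (M6)
bar 8: v0=C3 v1=C4 (P8)
  R2 @ bar1.0: C3/A3 M6 -> D3/D4 P8 similar
  R7 @ bar1.2: A4->F3 leap 16st
  R1 @ bar5.0: C3/G3 P5 -> E3/B3 P5 similar
  R7 @ bar7.3: F3->B3 leap 6st

No (4 violations)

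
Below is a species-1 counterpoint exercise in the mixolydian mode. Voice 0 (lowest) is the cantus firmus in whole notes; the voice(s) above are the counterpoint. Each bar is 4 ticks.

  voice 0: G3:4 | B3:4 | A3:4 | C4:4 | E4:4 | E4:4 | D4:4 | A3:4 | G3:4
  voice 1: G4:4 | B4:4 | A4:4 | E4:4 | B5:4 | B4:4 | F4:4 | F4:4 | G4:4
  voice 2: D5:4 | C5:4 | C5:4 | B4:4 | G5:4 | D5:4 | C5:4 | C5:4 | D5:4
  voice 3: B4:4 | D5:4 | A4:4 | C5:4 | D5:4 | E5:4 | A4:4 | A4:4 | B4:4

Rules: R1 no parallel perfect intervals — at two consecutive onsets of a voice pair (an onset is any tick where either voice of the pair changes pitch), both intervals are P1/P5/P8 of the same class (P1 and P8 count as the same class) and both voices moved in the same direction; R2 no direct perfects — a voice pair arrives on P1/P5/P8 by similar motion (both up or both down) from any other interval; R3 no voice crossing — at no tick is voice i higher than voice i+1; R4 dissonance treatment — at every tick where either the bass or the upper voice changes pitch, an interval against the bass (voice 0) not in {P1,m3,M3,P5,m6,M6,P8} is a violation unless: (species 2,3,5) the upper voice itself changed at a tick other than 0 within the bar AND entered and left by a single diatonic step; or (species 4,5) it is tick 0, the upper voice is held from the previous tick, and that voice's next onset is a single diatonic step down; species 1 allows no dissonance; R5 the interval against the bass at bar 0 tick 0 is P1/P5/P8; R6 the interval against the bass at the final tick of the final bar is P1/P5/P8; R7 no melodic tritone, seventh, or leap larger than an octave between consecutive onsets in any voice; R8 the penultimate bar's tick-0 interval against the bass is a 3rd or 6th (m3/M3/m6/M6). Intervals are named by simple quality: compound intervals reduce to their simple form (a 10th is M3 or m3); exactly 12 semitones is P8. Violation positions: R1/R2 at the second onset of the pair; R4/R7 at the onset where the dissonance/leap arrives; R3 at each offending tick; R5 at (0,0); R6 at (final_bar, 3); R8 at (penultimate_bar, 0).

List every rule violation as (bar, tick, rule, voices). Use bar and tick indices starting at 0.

bar 0: v0=G3 v1=G4 v2=D5 v3=B4 downbeat M3
bar 1: v0=B3 v1=B4 v2=C5 v3=D5 downbeat m3
bar 2: v0=A3 v1=A4 v2=C5 v3=A4 downbeat P8
bar 3: v0=C4 v1=E4 v2=B4 v3=C5 downbeat P8
bar 4: v0=E4 v1=B5 v2=G5 v3=D5 downbeat m7
bar 5: v0=E4 v1=B4 v2=D5 v3=E5 downbeat P8
bar 6: v0=D4 v1=F4 v2=C5 v3=A4 downbeat P5
bar 7: v0=A3 v1=F4 v2=C5 v3=A4 downbeat P8
bar 8: v0=G3 v1=G4 v2=D5 v3=B4 downbeat M3
  -> R3 @ bar 0 tick 0 v(2, 3): D5 above B4
  -> R5 @ bar 0 tick 0 v(0, 3): opens on M3
  -> R3 @ bar 0 tick 1 v(2, 3): D5 above B4
  -> R3 @ bar 0 tick 2 v(2, 3): D5 above B4
  -> R3 @ bar 0 tick 3 v(2, 3): D5 above B4
  -> R1 @ bar 1 tick 0 v(0, 1): G3/G4 P8 -> B3/B4 P8 similar
  -> R4 @ bar 1 tick 0 v(0, 2): B3/C5 m2 untreated
  -> R1 @ bar 2 tick 0 v(0, 1): B3/B4 P8 -> A3/A4 P8 similar
  -> R2 @ bar 2 tick 0 v(0, 3): B3/D5 m3 -> A3/A4 P8 similar
  -> R2 @ bar 2 tick 0 v(1, 3): B4/D5 m3 -> A4/A4 P1 similar
  -> R3 @ bar 2 tick 0 v(2, 3): C5 above A4
  -> R3 @ bar 2 tick 1 v(2, 3): C5 above A4
  -> R3 @ bar 2 tick 2 v(2, 3): C5 above A4
  -> R3 @ bar 2 tick 3 v(2, 3): C5 above A4
  -> R1 @ bar 3 tick 0 v(0, 3): A3/A4 P8 -> C4/C5 P8 similar
  -> R2 @ bar 3 tick 0 v(1, 2): A4/C5 m3 -> E4/B4 P5 similar
  -> R4 @ bar 3 tick 0 v(0, 2): C4/B4 M7 untreated
  -> R2 @ bar 4 tick 0 v(0, 1): C4/E4 M3 -> E4/B5 P5 similar
  -> R3 @ bar 4 tick 0 v(1, 2): B5 above G5
  -> R3 @ bar 4 tick 0 v(2, 3): G5 above D5
  -> R4 @ bar 4 tick 0 v(0, 3): E4/D5 m7 untreated
  -> R7 @ bar 4 tick 0 v(1,): E4->B5 leap 19st
  -> R3 @ bar 4 tick 1 v(1, 2): B5 above G5
  -> R3 @ bar 4 tick 1 v(2, 3): G5 above D5
  -> R3 @ bar 4 tick 2 v(1, 2): B5 above G5
  -> R3 @ bar 4 tick 2 v(2, 3): G5 above D5
  -> R3 @ bar 4 tick 3 v(1, 2): B5 above G5
  -> R3 @ bar 4 tick 3 v(2, 3): G5 above D5
  -> R4 @ bar 5 tick 0 v(0, 2): E4/D5 m7 untreated
  -> R2 @ bar 6 tick 0 v(0, 3): E4/E5 P8 -> D4/A4 P5 similar
  -> R2 @ bar 6 tick 0 v(1, 2): B4/D5 m3 -> F4/C5 P5 similar
  -> R3 @ bar 6 tick 0 v(2, 3): C5 above A4
  -> R4 @ bar 6 tick 0 v(0, 2): D4/C5 m7 untreated
  -> R7 @ bar 6 tick 0 v(1,): B4->F4 leap 6st
  -> R3 @ bar 6 tick 1 v(2, 3): C5 above A4
  -> R3 @ bar 6 tick 2 v(2, 3): C5 above A4
  -> R3 @ bar 6 tick 3 v(2, 3): C5 above A4
  -> R3 @ bar 7 tick 0 v(2, 3): C5 above A4
  -> R8 @ bar 7 tick 0 v(0, 3): penult P8 not 3rd/6th
  -> R3 @ bar 7 tick 1 v(2, 3): C5 above A4
  -> R3 @ bar 7 tick 2 v(2, 3): C5 above A4
  -> R3 @ bar 7 tick 3 v(2, 3): C5 above A4
  -> R1 @ bar 8 tick 0 v(1, 2): F4/C5 P5 -> G4/D5 P5 similar
  -> R3 @ bar 8 tick 0 v(2, 3): D5 above B4
  -> R3 @ bar 8 tick 1 v(2, 3): D5 above B4
  -> R3 @ bar 8 tick 2 v(2, 3): D5 above B4
  -> R3 @ bar 8 tick 3 v(2, 3): D5 above B4
  -> R6 @ bar 8 tick 3 v(0, 3): closes on M3

(0, 0, R3, (2, 3))
(0, 0, R5, (0, 3))
(0, 1, R3, (2, 3))
(0, 2, R3, (2, 3))
(0, 3, R3, (2, 3))
(1, 0, R1, (0, 1))
(1, 0, R4, (0, 2))
(2, 0, R1, (0, 1))
(2, 0, R2, (0, 3))
(2, 0, R2, (1, 3))
(2, 0, R3, (2, 3))
(2, 1, R3, (2, 3))
(2, 2, R3, (2, 3))
(2, 3, R3, (2, 3))
(3, 0, R1, (0, 3))
(3, 0, R2, (1, 2))
(3, 0, R4, (0, 2))
(4, 0, R2, (0, 1))
(4, 0, R3, (1, 2))
(4, 0, R3, (2, 3))
(4, 0, R4, (0, 3))
(4, 0, R7, (1,))
(4, 1, R3, (1, 2))
(4, 1, R3, (2, 3))
(4, 2, R3, (1, 2))
(4, 2, R3, (2, 3))
(4, 3, R3, (1, 2))
(4, 3, R3, (2, 3))
(5, 0, R4, (0, 2))
(6, 0, R2, (0, 3))
(6, 0, R2, (1, 2))
(6, 0, R3, (2, 3))
(6, 0, R4, (0, 2))
(6, 0, R7, (1,))
(6, 1, R3, (2, 3))
(6, 2, R3, (2, 3))
(6, 3, R3, (2, 3))
(7, 0, R3, (2, 3))
(7, 0, R8, (0, 3))
(7, 1, R3, (2, 3))
(7, 2, R3, (2, 3))
(7, 3, R3, (2, 3))
(8, 0, R1, (1, 2))
(8, 0, R3, (2, 3))
(8, 1, R3, (2, 3))
(8, 2, R3, (2, 3))
(8, 3, R3, (2, 3))
(8, 3, R6, (0, 3))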